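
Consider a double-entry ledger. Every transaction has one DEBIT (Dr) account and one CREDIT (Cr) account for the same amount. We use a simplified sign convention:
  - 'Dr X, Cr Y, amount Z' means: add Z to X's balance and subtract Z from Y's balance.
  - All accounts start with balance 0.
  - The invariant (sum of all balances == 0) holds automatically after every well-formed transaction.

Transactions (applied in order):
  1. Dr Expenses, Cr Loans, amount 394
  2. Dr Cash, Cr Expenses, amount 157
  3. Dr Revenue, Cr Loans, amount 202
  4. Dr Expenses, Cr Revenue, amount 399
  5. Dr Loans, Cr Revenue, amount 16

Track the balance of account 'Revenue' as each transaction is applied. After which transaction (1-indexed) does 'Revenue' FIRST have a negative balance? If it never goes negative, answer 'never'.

Answer: 4

Derivation:
After txn 1: Revenue=0
After txn 2: Revenue=0
After txn 3: Revenue=202
After txn 4: Revenue=-197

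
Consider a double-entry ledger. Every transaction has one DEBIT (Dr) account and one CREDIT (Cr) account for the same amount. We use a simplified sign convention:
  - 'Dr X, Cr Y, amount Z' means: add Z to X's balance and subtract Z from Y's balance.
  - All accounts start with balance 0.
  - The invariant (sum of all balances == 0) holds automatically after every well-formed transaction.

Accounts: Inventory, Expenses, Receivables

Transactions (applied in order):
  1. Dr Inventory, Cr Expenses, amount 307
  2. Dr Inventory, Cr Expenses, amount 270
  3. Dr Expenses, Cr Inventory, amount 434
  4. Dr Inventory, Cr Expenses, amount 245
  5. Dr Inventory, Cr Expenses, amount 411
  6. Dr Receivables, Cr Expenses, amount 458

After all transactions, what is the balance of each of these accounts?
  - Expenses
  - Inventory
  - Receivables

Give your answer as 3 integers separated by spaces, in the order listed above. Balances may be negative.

Answer: -1257 799 458

Derivation:
After txn 1 (Dr Inventory, Cr Expenses, amount 307): Expenses=-307 Inventory=307
After txn 2 (Dr Inventory, Cr Expenses, amount 270): Expenses=-577 Inventory=577
After txn 3 (Dr Expenses, Cr Inventory, amount 434): Expenses=-143 Inventory=143
After txn 4 (Dr Inventory, Cr Expenses, amount 245): Expenses=-388 Inventory=388
After txn 5 (Dr Inventory, Cr Expenses, amount 411): Expenses=-799 Inventory=799
After txn 6 (Dr Receivables, Cr Expenses, amount 458): Expenses=-1257 Inventory=799 Receivables=458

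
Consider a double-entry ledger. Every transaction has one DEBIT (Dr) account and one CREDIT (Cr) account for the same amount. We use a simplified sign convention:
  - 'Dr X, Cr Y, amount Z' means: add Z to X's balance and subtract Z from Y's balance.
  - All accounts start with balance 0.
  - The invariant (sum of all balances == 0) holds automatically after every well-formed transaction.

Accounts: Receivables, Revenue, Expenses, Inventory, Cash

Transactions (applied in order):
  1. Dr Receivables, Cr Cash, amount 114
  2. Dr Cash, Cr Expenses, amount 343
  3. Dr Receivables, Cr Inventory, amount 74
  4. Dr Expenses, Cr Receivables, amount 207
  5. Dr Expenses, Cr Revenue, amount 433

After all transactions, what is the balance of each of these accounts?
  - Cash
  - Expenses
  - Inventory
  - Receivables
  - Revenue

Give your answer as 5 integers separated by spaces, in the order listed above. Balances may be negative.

Answer: 229 297 -74 -19 -433

Derivation:
After txn 1 (Dr Receivables, Cr Cash, amount 114): Cash=-114 Receivables=114
After txn 2 (Dr Cash, Cr Expenses, amount 343): Cash=229 Expenses=-343 Receivables=114
After txn 3 (Dr Receivables, Cr Inventory, amount 74): Cash=229 Expenses=-343 Inventory=-74 Receivables=188
After txn 4 (Dr Expenses, Cr Receivables, amount 207): Cash=229 Expenses=-136 Inventory=-74 Receivables=-19
After txn 5 (Dr Expenses, Cr Revenue, amount 433): Cash=229 Expenses=297 Inventory=-74 Receivables=-19 Revenue=-433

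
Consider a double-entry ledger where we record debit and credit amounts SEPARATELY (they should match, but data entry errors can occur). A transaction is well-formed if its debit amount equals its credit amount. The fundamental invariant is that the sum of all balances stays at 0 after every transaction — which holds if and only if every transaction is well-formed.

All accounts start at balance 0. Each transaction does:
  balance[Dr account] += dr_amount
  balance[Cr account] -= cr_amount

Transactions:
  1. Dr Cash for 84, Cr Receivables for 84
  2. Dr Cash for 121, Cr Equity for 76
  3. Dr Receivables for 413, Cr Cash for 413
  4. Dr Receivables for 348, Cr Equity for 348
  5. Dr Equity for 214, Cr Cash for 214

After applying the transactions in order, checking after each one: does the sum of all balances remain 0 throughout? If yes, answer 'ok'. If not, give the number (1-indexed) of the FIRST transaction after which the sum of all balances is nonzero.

After txn 1: dr=84 cr=84 sum_balances=0
After txn 2: dr=121 cr=76 sum_balances=45
After txn 3: dr=413 cr=413 sum_balances=45
After txn 4: dr=348 cr=348 sum_balances=45
After txn 5: dr=214 cr=214 sum_balances=45

Answer: 2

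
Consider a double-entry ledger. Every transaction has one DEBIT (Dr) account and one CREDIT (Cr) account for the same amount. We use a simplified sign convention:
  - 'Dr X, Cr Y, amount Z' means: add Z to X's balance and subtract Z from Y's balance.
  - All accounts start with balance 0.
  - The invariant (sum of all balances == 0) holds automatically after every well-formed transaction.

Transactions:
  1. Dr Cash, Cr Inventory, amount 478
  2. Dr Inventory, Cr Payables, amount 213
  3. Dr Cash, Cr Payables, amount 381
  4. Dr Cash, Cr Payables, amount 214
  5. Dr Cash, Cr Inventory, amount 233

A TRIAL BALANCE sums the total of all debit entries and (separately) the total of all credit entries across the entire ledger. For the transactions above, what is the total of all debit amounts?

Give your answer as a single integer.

Answer: 1519

Derivation:
Txn 1: debit+=478
Txn 2: debit+=213
Txn 3: debit+=381
Txn 4: debit+=214
Txn 5: debit+=233
Total debits = 1519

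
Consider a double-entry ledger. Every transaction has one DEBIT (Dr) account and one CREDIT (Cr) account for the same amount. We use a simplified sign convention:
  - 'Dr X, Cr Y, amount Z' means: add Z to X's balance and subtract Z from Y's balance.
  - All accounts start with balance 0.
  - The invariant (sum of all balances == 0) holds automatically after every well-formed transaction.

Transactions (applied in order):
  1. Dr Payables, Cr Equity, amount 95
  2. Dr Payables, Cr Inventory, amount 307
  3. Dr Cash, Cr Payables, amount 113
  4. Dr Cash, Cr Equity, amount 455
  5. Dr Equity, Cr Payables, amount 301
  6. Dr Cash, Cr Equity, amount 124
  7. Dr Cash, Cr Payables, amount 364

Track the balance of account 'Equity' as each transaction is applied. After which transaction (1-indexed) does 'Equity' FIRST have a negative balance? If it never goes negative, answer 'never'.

After txn 1: Equity=-95

Answer: 1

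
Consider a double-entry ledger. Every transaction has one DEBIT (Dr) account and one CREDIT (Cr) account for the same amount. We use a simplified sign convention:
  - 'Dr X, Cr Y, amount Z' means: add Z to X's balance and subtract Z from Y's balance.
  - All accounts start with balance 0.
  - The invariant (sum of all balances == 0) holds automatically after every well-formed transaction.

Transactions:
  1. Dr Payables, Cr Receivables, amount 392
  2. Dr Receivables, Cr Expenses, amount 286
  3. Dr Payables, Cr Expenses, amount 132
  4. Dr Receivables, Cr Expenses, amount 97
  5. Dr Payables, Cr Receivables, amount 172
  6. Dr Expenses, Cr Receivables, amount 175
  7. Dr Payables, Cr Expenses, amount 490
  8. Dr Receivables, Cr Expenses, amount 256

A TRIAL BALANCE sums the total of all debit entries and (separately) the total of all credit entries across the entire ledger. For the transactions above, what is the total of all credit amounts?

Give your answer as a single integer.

Txn 1: credit+=392
Txn 2: credit+=286
Txn 3: credit+=132
Txn 4: credit+=97
Txn 5: credit+=172
Txn 6: credit+=175
Txn 7: credit+=490
Txn 8: credit+=256
Total credits = 2000

Answer: 2000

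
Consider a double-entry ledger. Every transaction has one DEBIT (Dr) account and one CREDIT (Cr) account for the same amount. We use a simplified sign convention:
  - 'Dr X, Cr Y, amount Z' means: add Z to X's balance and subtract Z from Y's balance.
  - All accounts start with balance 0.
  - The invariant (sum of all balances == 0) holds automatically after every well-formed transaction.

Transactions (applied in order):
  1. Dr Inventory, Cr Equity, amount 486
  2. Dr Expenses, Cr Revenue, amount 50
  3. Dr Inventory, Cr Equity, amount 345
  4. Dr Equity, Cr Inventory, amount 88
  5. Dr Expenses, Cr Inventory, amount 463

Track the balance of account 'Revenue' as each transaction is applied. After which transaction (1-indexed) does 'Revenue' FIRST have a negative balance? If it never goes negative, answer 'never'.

After txn 1: Revenue=0
After txn 2: Revenue=-50

Answer: 2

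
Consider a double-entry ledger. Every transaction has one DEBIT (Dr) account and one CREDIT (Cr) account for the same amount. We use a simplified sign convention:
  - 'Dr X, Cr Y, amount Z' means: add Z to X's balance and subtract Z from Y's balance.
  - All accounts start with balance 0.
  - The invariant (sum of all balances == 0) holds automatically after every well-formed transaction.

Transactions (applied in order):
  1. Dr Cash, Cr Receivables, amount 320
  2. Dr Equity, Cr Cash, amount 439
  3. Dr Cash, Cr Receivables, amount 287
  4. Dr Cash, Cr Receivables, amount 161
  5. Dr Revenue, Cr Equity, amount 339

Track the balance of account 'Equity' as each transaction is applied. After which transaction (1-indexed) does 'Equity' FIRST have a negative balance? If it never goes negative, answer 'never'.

After txn 1: Equity=0
After txn 2: Equity=439
After txn 3: Equity=439
After txn 4: Equity=439
After txn 5: Equity=100

Answer: never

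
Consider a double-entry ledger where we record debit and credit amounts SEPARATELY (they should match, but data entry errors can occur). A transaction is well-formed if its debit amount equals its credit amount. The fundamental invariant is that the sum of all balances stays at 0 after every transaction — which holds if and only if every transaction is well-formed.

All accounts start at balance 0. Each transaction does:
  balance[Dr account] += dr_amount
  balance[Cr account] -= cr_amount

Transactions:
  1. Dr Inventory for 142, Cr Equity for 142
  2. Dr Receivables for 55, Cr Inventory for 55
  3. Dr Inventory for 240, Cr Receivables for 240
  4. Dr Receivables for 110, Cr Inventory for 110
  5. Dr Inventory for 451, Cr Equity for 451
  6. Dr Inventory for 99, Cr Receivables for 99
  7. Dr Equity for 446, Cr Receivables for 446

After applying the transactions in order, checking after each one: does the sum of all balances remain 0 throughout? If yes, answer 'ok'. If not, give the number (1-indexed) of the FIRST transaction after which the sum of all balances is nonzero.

Answer: ok

Derivation:
After txn 1: dr=142 cr=142 sum_balances=0
After txn 2: dr=55 cr=55 sum_balances=0
After txn 3: dr=240 cr=240 sum_balances=0
After txn 4: dr=110 cr=110 sum_balances=0
After txn 5: dr=451 cr=451 sum_balances=0
After txn 6: dr=99 cr=99 sum_balances=0
After txn 7: dr=446 cr=446 sum_balances=0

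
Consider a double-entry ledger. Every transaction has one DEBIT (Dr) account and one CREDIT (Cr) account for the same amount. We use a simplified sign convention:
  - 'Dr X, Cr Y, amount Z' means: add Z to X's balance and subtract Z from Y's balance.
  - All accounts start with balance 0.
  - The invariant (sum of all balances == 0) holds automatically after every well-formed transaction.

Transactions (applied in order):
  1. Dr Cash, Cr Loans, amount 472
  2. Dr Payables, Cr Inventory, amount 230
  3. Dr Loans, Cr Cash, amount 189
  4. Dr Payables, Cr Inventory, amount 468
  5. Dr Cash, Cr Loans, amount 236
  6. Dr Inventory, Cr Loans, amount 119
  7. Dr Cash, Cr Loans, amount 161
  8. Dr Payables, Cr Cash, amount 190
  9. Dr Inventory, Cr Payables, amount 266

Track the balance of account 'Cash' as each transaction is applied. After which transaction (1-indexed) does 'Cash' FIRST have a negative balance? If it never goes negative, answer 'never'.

Answer: never

Derivation:
After txn 1: Cash=472
After txn 2: Cash=472
After txn 3: Cash=283
After txn 4: Cash=283
After txn 5: Cash=519
After txn 6: Cash=519
After txn 7: Cash=680
After txn 8: Cash=490
After txn 9: Cash=490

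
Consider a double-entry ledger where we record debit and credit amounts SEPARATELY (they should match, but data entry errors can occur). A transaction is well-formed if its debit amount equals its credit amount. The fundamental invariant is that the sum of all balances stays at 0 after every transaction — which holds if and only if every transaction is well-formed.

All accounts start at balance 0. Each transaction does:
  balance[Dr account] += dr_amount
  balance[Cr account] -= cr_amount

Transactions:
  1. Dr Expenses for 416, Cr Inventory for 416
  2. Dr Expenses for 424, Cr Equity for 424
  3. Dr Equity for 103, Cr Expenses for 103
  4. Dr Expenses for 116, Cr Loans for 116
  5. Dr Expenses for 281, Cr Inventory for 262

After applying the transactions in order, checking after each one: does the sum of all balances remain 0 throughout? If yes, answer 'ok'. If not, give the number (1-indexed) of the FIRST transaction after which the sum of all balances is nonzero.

Answer: 5

Derivation:
After txn 1: dr=416 cr=416 sum_balances=0
After txn 2: dr=424 cr=424 sum_balances=0
After txn 3: dr=103 cr=103 sum_balances=0
After txn 4: dr=116 cr=116 sum_balances=0
After txn 5: dr=281 cr=262 sum_balances=19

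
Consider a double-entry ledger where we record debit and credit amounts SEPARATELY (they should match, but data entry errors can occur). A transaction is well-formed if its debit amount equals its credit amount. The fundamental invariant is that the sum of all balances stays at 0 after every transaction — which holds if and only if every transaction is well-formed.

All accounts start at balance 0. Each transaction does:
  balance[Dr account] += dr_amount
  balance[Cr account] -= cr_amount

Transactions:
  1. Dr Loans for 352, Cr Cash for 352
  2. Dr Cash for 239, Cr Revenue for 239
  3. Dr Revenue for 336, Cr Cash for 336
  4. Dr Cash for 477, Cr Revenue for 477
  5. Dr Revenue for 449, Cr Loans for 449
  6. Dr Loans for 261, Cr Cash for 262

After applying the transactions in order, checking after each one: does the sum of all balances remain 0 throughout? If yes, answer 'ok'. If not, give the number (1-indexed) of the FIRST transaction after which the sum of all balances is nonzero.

After txn 1: dr=352 cr=352 sum_balances=0
After txn 2: dr=239 cr=239 sum_balances=0
After txn 3: dr=336 cr=336 sum_balances=0
After txn 4: dr=477 cr=477 sum_balances=0
After txn 5: dr=449 cr=449 sum_balances=0
After txn 6: dr=261 cr=262 sum_balances=-1

Answer: 6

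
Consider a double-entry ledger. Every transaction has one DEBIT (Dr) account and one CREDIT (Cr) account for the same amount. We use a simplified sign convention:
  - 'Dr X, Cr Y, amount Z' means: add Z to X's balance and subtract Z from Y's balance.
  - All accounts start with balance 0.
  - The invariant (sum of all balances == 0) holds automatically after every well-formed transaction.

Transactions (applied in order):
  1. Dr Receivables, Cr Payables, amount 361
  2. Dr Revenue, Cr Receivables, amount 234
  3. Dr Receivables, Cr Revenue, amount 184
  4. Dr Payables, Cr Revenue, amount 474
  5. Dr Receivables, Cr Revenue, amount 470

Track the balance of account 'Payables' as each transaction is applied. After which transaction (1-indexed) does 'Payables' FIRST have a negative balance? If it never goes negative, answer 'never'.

Answer: 1

Derivation:
After txn 1: Payables=-361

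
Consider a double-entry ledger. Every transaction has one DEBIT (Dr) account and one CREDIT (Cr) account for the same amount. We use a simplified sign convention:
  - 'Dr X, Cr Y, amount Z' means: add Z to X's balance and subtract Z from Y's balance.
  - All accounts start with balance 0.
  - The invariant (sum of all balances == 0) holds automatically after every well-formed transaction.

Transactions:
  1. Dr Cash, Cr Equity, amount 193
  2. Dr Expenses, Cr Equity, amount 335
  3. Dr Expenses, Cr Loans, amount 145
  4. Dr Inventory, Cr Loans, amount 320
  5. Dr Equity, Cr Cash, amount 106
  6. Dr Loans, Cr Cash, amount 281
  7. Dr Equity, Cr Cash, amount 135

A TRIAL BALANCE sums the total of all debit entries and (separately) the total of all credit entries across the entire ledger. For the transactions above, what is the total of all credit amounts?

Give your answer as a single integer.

Txn 1: credit+=193
Txn 2: credit+=335
Txn 3: credit+=145
Txn 4: credit+=320
Txn 5: credit+=106
Txn 6: credit+=281
Txn 7: credit+=135
Total credits = 1515

Answer: 1515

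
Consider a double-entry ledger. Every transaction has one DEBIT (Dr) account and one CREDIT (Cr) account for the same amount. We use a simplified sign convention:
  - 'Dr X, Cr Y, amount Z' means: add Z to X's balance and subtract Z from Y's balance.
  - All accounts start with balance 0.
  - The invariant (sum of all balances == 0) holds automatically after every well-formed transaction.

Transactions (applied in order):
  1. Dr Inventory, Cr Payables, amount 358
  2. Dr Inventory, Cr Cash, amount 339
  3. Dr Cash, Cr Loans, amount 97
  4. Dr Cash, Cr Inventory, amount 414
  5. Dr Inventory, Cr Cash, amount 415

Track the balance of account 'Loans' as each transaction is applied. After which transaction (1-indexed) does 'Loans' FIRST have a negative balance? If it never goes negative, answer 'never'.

Answer: 3

Derivation:
After txn 1: Loans=0
After txn 2: Loans=0
After txn 3: Loans=-97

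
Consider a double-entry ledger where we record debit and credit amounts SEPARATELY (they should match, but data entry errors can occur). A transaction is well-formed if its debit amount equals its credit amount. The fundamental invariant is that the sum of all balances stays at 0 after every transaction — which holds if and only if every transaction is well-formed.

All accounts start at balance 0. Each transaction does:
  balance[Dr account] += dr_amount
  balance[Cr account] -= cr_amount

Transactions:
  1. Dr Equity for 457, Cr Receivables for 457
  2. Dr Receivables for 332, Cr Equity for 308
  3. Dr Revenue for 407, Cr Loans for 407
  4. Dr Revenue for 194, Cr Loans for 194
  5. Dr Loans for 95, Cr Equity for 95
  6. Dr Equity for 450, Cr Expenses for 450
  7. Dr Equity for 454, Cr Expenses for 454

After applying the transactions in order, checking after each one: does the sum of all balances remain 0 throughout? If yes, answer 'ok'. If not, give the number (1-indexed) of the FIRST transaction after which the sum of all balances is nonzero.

After txn 1: dr=457 cr=457 sum_balances=0
After txn 2: dr=332 cr=308 sum_balances=24
After txn 3: dr=407 cr=407 sum_balances=24
After txn 4: dr=194 cr=194 sum_balances=24
After txn 5: dr=95 cr=95 sum_balances=24
After txn 6: dr=450 cr=450 sum_balances=24
After txn 7: dr=454 cr=454 sum_balances=24

Answer: 2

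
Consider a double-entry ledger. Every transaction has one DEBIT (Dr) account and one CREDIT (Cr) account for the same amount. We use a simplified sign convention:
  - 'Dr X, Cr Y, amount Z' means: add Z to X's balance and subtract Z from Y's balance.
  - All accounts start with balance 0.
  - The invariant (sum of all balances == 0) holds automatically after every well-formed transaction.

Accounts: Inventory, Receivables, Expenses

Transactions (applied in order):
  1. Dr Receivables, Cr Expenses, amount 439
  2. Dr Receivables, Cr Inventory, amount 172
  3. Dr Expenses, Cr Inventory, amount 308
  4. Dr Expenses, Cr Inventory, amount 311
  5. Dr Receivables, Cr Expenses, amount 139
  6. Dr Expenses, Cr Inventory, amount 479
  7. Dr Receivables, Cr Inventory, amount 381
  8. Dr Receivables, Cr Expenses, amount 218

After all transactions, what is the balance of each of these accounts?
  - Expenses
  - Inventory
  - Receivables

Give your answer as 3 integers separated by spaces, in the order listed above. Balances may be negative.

After txn 1 (Dr Receivables, Cr Expenses, amount 439): Expenses=-439 Receivables=439
After txn 2 (Dr Receivables, Cr Inventory, amount 172): Expenses=-439 Inventory=-172 Receivables=611
After txn 3 (Dr Expenses, Cr Inventory, amount 308): Expenses=-131 Inventory=-480 Receivables=611
After txn 4 (Dr Expenses, Cr Inventory, amount 311): Expenses=180 Inventory=-791 Receivables=611
After txn 5 (Dr Receivables, Cr Expenses, amount 139): Expenses=41 Inventory=-791 Receivables=750
After txn 6 (Dr Expenses, Cr Inventory, amount 479): Expenses=520 Inventory=-1270 Receivables=750
After txn 7 (Dr Receivables, Cr Inventory, amount 381): Expenses=520 Inventory=-1651 Receivables=1131
After txn 8 (Dr Receivables, Cr Expenses, amount 218): Expenses=302 Inventory=-1651 Receivables=1349

Answer: 302 -1651 1349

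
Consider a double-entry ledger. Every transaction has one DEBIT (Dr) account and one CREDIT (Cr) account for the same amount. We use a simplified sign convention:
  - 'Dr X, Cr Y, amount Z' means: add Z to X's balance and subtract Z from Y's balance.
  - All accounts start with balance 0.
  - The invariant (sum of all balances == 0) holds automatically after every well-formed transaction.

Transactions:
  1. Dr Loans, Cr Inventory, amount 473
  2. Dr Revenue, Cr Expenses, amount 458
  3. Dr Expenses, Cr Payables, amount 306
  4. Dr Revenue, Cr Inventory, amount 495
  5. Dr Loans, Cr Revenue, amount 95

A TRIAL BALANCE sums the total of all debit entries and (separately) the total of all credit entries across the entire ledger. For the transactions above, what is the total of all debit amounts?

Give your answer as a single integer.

Answer: 1827

Derivation:
Txn 1: debit+=473
Txn 2: debit+=458
Txn 3: debit+=306
Txn 4: debit+=495
Txn 5: debit+=95
Total debits = 1827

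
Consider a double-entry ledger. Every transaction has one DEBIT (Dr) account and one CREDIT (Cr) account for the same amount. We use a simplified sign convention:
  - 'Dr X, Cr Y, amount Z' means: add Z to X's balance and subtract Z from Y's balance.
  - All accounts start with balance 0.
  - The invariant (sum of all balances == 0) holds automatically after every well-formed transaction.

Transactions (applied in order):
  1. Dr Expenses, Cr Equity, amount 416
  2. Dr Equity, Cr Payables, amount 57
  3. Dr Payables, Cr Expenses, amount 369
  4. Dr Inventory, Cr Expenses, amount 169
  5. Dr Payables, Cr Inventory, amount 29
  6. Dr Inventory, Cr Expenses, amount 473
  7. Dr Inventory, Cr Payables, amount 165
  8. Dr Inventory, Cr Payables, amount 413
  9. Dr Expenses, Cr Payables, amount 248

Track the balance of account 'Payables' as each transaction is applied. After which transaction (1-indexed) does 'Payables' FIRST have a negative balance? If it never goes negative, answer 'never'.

Answer: 2

Derivation:
After txn 1: Payables=0
After txn 2: Payables=-57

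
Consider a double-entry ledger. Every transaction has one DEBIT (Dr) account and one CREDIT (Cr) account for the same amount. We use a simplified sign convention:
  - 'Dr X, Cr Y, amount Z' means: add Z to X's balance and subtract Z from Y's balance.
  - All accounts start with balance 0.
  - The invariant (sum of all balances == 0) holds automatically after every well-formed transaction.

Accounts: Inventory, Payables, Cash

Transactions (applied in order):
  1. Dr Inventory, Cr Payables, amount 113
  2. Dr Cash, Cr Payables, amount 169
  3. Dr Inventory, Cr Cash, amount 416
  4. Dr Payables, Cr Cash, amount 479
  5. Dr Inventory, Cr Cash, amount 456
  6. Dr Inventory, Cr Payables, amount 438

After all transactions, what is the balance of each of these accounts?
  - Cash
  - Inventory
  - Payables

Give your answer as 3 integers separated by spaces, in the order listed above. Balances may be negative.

After txn 1 (Dr Inventory, Cr Payables, amount 113): Inventory=113 Payables=-113
After txn 2 (Dr Cash, Cr Payables, amount 169): Cash=169 Inventory=113 Payables=-282
After txn 3 (Dr Inventory, Cr Cash, amount 416): Cash=-247 Inventory=529 Payables=-282
After txn 4 (Dr Payables, Cr Cash, amount 479): Cash=-726 Inventory=529 Payables=197
After txn 5 (Dr Inventory, Cr Cash, amount 456): Cash=-1182 Inventory=985 Payables=197
After txn 6 (Dr Inventory, Cr Payables, amount 438): Cash=-1182 Inventory=1423 Payables=-241

Answer: -1182 1423 -241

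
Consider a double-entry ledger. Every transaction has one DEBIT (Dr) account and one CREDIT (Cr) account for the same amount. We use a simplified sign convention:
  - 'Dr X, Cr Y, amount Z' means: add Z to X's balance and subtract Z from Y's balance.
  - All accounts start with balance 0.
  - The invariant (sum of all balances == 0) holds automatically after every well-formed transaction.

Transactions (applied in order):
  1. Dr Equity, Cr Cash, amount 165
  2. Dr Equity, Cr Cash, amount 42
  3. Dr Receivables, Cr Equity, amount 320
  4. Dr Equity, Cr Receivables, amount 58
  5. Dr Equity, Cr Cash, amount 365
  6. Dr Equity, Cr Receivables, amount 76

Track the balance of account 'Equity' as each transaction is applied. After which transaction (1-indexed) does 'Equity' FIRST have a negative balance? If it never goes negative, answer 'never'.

Answer: 3

Derivation:
After txn 1: Equity=165
After txn 2: Equity=207
After txn 3: Equity=-113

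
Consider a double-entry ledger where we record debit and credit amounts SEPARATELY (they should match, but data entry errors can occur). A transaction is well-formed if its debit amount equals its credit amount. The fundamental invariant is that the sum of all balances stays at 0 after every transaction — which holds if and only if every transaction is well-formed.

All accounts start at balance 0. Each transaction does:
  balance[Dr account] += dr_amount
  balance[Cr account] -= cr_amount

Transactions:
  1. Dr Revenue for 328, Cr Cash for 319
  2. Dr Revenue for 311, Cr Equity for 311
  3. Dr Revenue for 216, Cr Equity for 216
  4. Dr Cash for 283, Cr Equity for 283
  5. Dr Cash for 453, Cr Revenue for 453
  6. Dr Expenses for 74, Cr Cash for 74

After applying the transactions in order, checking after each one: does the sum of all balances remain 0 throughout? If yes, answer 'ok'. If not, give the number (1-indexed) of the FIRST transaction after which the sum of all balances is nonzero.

Answer: 1

Derivation:
After txn 1: dr=328 cr=319 sum_balances=9
After txn 2: dr=311 cr=311 sum_balances=9
After txn 3: dr=216 cr=216 sum_balances=9
After txn 4: dr=283 cr=283 sum_balances=9
After txn 5: dr=453 cr=453 sum_balances=9
After txn 6: dr=74 cr=74 sum_balances=9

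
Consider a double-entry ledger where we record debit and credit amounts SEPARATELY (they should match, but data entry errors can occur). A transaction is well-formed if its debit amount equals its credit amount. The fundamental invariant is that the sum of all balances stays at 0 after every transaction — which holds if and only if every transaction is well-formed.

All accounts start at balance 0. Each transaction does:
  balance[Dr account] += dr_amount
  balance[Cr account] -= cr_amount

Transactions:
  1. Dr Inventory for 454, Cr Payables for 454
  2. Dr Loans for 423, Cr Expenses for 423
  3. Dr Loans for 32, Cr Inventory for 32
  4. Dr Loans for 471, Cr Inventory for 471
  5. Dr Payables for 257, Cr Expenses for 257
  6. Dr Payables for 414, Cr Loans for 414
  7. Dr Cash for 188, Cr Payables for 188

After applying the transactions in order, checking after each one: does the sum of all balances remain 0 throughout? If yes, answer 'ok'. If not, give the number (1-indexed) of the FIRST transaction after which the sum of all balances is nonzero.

After txn 1: dr=454 cr=454 sum_balances=0
After txn 2: dr=423 cr=423 sum_balances=0
After txn 3: dr=32 cr=32 sum_balances=0
After txn 4: dr=471 cr=471 sum_balances=0
After txn 5: dr=257 cr=257 sum_balances=0
After txn 6: dr=414 cr=414 sum_balances=0
After txn 7: dr=188 cr=188 sum_balances=0

Answer: ok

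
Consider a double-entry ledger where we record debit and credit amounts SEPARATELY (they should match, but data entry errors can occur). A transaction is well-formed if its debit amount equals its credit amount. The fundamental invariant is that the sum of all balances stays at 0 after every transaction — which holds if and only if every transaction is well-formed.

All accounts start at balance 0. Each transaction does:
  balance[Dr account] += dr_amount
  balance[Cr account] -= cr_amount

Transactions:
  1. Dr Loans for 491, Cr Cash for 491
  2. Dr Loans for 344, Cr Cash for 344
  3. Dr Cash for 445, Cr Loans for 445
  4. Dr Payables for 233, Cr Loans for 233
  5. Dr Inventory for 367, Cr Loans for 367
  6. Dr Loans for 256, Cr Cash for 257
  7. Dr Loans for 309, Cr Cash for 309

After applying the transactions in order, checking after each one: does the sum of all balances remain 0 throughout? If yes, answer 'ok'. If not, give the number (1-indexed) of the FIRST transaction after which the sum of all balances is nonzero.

After txn 1: dr=491 cr=491 sum_balances=0
After txn 2: dr=344 cr=344 sum_balances=0
After txn 3: dr=445 cr=445 sum_balances=0
After txn 4: dr=233 cr=233 sum_balances=0
After txn 5: dr=367 cr=367 sum_balances=0
After txn 6: dr=256 cr=257 sum_balances=-1
After txn 7: dr=309 cr=309 sum_balances=-1

Answer: 6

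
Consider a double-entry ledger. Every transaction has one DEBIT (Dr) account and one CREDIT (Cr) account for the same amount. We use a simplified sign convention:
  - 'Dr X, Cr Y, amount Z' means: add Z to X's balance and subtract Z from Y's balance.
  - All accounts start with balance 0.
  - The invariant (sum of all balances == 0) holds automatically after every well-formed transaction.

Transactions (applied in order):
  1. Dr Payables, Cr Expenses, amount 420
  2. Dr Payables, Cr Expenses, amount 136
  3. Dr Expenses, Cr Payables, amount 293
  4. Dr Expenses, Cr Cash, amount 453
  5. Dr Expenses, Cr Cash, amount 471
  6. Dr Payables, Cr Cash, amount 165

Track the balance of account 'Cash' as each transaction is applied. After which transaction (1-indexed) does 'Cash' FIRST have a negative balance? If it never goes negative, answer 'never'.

Answer: 4

Derivation:
After txn 1: Cash=0
After txn 2: Cash=0
After txn 3: Cash=0
After txn 4: Cash=-453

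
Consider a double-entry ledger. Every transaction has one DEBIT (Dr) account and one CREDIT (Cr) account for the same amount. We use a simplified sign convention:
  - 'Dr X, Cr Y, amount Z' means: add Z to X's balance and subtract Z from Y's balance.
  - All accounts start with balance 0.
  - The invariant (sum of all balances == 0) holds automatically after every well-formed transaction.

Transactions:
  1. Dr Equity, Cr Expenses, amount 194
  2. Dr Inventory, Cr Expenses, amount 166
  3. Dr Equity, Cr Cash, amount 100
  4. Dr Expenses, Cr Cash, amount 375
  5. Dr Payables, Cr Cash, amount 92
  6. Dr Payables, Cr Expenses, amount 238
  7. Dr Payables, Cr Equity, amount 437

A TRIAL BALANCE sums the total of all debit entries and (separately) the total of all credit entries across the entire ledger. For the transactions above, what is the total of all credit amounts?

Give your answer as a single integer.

Answer: 1602

Derivation:
Txn 1: credit+=194
Txn 2: credit+=166
Txn 3: credit+=100
Txn 4: credit+=375
Txn 5: credit+=92
Txn 6: credit+=238
Txn 7: credit+=437
Total credits = 1602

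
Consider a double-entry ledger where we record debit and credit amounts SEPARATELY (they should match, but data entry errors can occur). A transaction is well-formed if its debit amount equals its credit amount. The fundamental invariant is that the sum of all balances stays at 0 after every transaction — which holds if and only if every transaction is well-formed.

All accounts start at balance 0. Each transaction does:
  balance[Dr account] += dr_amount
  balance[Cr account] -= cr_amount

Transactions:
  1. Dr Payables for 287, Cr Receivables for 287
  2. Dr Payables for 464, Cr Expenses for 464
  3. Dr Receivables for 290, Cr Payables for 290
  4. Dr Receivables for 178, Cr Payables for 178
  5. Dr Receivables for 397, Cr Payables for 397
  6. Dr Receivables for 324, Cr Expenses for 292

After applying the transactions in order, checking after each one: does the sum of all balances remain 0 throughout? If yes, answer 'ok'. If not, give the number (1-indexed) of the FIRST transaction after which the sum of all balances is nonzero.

After txn 1: dr=287 cr=287 sum_balances=0
After txn 2: dr=464 cr=464 sum_balances=0
After txn 3: dr=290 cr=290 sum_balances=0
After txn 4: dr=178 cr=178 sum_balances=0
After txn 5: dr=397 cr=397 sum_balances=0
After txn 6: dr=324 cr=292 sum_balances=32

Answer: 6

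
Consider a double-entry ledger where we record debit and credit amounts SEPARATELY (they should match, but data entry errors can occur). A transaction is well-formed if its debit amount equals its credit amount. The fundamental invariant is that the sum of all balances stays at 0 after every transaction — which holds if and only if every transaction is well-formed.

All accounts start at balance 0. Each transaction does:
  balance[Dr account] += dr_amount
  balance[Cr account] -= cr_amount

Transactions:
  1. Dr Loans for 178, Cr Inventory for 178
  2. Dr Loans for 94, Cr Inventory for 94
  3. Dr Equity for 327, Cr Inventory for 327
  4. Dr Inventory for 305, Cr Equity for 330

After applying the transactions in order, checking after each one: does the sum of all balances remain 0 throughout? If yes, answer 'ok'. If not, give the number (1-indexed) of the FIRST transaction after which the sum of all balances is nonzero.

After txn 1: dr=178 cr=178 sum_balances=0
After txn 2: dr=94 cr=94 sum_balances=0
After txn 3: dr=327 cr=327 sum_balances=0
After txn 4: dr=305 cr=330 sum_balances=-25

Answer: 4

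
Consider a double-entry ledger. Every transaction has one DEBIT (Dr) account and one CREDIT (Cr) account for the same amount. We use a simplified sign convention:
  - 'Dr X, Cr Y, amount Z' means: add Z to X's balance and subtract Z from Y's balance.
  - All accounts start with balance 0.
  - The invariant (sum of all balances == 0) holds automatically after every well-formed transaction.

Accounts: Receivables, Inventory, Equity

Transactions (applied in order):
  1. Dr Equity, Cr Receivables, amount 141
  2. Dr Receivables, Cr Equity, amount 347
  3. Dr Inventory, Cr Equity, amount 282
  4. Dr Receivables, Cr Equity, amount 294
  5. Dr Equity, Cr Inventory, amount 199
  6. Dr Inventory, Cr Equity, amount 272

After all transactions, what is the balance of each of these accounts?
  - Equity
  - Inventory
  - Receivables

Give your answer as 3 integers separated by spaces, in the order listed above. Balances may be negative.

Answer: -855 355 500

Derivation:
After txn 1 (Dr Equity, Cr Receivables, amount 141): Equity=141 Receivables=-141
After txn 2 (Dr Receivables, Cr Equity, amount 347): Equity=-206 Receivables=206
After txn 3 (Dr Inventory, Cr Equity, amount 282): Equity=-488 Inventory=282 Receivables=206
After txn 4 (Dr Receivables, Cr Equity, amount 294): Equity=-782 Inventory=282 Receivables=500
After txn 5 (Dr Equity, Cr Inventory, amount 199): Equity=-583 Inventory=83 Receivables=500
After txn 6 (Dr Inventory, Cr Equity, amount 272): Equity=-855 Inventory=355 Receivables=500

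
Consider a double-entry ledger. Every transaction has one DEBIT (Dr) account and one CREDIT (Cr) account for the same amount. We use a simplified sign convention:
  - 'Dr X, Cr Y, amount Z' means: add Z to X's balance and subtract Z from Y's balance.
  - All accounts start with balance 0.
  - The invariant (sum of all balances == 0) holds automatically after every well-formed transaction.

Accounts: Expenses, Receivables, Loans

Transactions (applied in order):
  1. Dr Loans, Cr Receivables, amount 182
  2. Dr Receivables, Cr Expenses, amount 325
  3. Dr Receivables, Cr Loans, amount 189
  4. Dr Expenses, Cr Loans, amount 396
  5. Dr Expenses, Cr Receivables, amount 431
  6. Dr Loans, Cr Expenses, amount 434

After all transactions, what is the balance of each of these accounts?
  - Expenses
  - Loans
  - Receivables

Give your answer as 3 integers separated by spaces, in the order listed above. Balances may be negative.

After txn 1 (Dr Loans, Cr Receivables, amount 182): Loans=182 Receivables=-182
After txn 2 (Dr Receivables, Cr Expenses, amount 325): Expenses=-325 Loans=182 Receivables=143
After txn 3 (Dr Receivables, Cr Loans, amount 189): Expenses=-325 Loans=-7 Receivables=332
After txn 4 (Dr Expenses, Cr Loans, amount 396): Expenses=71 Loans=-403 Receivables=332
After txn 5 (Dr Expenses, Cr Receivables, amount 431): Expenses=502 Loans=-403 Receivables=-99
After txn 6 (Dr Loans, Cr Expenses, amount 434): Expenses=68 Loans=31 Receivables=-99

Answer: 68 31 -99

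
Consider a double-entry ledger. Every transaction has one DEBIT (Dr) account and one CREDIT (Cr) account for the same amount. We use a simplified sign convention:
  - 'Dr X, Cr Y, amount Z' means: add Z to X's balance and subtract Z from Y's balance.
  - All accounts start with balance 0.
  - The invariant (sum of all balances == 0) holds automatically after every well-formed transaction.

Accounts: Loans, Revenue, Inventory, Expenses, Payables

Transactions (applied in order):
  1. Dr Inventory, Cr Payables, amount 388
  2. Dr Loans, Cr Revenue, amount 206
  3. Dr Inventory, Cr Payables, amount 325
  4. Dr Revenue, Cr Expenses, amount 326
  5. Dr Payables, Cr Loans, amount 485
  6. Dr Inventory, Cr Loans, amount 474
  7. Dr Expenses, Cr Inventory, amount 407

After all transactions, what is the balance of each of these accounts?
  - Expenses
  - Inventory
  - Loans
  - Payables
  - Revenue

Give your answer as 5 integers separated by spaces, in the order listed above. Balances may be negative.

After txn 1 (Dr Inventory, Cr Payables, amount 388): Inventory=388 Payables=-388
After txn 2 (Dr Loans, Cr Revenue, amount 206): Inventory=388 Loans=206 Payables=-388 Revenue=-206
After txn 3 (Dr Inventory, Cr Payables, amount 325): Inventory=713 Loans=206 Payables=-713 Revenue=-206
After txn 4 (Dr Revenue, Cr Expenses, amount 326): Expenses=-326 Inventory=713 Loans=206 Payables=-713 Revenue=120
After txn 5 (Dr Payables, Cr Loans, amount 485): Expenses=-326 Inventory=713 Loans=-279 Payables=-228 Revenue=120
After txn 6 (Dr Inventory, Cr Loans, amount 474): Expenses=-326 Inventory=1187 Loans=-753 Payables=-228 Revenue=120
After txn 7 (Dr Expenses, Cr Inventory, amount 407): Expenses=81 Inventory=780 Loans=-753 Payables=-228 Revenue=120

Answer: 81 780 -753 -228 120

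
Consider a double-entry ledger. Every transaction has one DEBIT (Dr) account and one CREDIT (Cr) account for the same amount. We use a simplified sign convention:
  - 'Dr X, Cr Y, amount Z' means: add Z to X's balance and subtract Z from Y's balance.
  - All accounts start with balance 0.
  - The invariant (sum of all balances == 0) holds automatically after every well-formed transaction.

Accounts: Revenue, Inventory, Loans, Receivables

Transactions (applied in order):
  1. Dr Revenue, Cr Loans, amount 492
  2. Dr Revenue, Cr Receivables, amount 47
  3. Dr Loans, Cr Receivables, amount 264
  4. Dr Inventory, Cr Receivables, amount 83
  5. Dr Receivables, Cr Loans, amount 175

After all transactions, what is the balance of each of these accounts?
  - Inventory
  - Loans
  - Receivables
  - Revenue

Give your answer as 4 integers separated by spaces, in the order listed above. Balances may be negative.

After txn 1 (Dr Revenue, Cr Loans, amount 492): Loans=-492 Revenue=492
After txn 2 (Dr Revenue, Cr Receivables, amount 47): Loans=-492 Receivables=-47 Revenue=539
After txn 3 (Dr Loans, Cr Receivables, amount 264): Loans=-228 Receivables=-311 Revenue=539
After txn 4 (Dr Inventory, Cr Receivables, amount 83): Inventory=83 Loans=-228 Receivables=-394 Revenue=539
After txn 5 (Dr Receivables, Cr Loans, amount 175): Inventory=83 Loans=-403 Receivables=-219 Revenue=539

Answer: 83 -403 -219 539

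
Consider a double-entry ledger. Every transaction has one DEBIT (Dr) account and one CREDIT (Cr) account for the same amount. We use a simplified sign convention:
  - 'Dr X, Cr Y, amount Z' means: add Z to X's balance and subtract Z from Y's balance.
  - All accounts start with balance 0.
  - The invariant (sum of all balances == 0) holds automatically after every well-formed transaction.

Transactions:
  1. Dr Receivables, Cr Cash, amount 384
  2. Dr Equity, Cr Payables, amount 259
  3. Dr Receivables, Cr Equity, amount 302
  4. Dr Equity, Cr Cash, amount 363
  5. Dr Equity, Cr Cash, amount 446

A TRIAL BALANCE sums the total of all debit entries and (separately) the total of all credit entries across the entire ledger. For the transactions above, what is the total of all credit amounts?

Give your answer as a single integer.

Txn 1: credit+=384
Txn 2: credit+=259
Txn 3: credit+=302
Txn 4: credit+=363
Txn 5: credit+=446
Total credits = 1754

Answer: 1754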